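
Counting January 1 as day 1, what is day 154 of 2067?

January has 31 days (154 − 31 = 123 remain).
February has 28 days (123 − 28 = 95 remain).
March has 31 days (95 − 31 = 64 remain).
April has 30 days (64 − 30 = 34 remain).
May has 31 days (34 − 31 = 3 remain).
3 into June → June 3.

3 June 2067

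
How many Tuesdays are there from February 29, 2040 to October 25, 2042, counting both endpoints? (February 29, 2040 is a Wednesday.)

February 29, 2040 is a Wednesday; the first Tuesday on or after it is March 6, 2040 (6 days later).
From March 6, 2040 to October 25, 2042: 300 + 365 + 298 = 963 days (rest of 2040, 2041, to October 25, 2042 in 2042).
963 ÷ 7 = 137 full weeks with remainder 4, so 137 more Tuesdays after the first → 138.

138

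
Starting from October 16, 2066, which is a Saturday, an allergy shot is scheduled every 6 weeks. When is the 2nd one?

The 2nd occurrence is 1 interval after the first: 1 × 42 = 42 days after October 16, 2066.
October has 31 days — 15 days to the end of October leaves 27.
27 days into November → November 27, 2066.

November 27, 2066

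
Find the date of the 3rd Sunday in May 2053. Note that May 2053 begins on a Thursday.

2053-05-18

May 2053 begins on a Thursday, so the first Sunday is May 4 (3 days later).
The 3rd Sunday is 2 weeks later: 4 + 14 = 18.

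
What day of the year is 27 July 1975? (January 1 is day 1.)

Days in months before July: 31 + 28 + 31 + 30 + 31 + 30 = 181.
Plus 27 days into July → day 208.

208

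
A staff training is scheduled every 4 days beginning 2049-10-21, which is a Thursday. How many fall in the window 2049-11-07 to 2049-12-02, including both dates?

6

Occurrences land 4·i days after 2049-10-21 for i = 0, 1, 2, …
2049-11-07 is 17 days after the start; 17 ÷ 4 = 4 remainder 1; since the remainder is 1, round up to i = 5. First occurrence in the window: #6 on 2049-11-10 (5×4 = 20 days in).
2049-12-02 is 42 days after the start; 42 ÷ 4 = 10 remainder 2. Last occurrence in the window: #11 on 2049-11-30.
Occurrences #6 through #11: 6 in total.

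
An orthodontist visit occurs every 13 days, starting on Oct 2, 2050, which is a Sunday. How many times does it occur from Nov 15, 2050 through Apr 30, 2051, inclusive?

Occurrences land 13·i days after Oct 2, 2050 for i = 0, 1, 2, …
Nov 15, 2050 is 44 days after the start; 44 ÷ 13 = 3 remainder 5; since the remainder is 5, round up to i = 4. First occurrence in the window: #5 on Nov 23, 2050 (4×13 = 52 days in).
Apr 30, 2051 is 210 days after the start; 210 ÷ 13 = 16 remainder 2. Last occurrence in the window: #17 on Apr 28, 2051.
Occurrences #5 through #17: 13 in total.

13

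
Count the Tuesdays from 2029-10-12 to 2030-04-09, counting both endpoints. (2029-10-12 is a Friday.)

2029-10-12 is a Friday; the first Tuesday on or after it is 2029-10-16 (4 days later).
From 2029-10-16 to 2030-04-09: 15 + 30 + 31 + 31 + 28 + 31 + 9 = 175 days (rest of October, November, December, January, February, March, April).
175 ÷ 7 = 25 full weeks with remainder 0, so 25 more Tuesdays after the first → 26.

26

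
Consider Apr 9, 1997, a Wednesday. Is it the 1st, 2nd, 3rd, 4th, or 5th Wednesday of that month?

Day 9 falls in week ⌈9/7⌉ of the month.
Days 1–7 hold the 1st Wednesday, 8–14 the 2nd, 15–21 the 3rd, 22–28 the 4th, 29–31 the 5th.
9 is in the range for the 2nd.

2nd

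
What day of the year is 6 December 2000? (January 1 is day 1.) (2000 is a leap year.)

Days in months before December: 31 + 29 + 31 + 30 + 31 + 30 + 31 + 31 + 30 + 31 + 30 = 335.
Plus 6 days into December → day 341.

341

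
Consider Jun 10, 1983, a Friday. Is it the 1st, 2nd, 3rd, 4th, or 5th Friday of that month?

2nd

Day 10 falls in week ⌈10/7⌉ of the month.
Days 1–7 hold the 1st Friday, 8–14 the 2nd, 15–21 the 3rd, 22–28 the 4th, 29–31 the 5th.
10 is in the range for the 2nd.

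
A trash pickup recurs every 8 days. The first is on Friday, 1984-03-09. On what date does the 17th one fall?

The 17th occurrence is 16 intervals after the first: 16 × 8 = 128 days after 1984-03-09.
March has 31 days — 22 days to the end of March leaves 106.
April has 30 days (76 left).
May has 31 days (45 left).
June has 30 days (15 left).
15 days into July → 1984-07-15.

1984-07-15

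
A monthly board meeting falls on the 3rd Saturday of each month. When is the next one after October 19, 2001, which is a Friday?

October 2001 starts on a Monday; its first Saturday is the 6th, so the 3rd Saturday is the 20th — October 20, 2001.
October 20, 2001 is after October 19, 2001, so that is the next one.

October 20, 2001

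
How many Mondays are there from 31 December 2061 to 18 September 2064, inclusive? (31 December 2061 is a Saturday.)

31 December 2061 is a Saturday; the first Monday on or after it is 2 January 2062 (2 days later).
From 2 January 2062 to 18 September 2064: 363 + 365 + 262 = 990 days (rest of 2062, 2063, to 18 September 2064 in 2064).
990 ÷ 7 = 141 full weeks with remainder 3, so 141 more Mondays after the first → 142.

142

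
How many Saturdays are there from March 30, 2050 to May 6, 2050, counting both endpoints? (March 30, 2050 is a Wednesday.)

5

March 30, 2050 is a Wednesday; the first Saturday on or after it is April 2, 2050 (3 days later).
From April 2, 2050 to May 6, 2050: 28 + 6 = 34 days (rest of April, May).
34 ÷ 7 = 4 full weeks with remainder 6, so 4 more Saturdays after the first → 5.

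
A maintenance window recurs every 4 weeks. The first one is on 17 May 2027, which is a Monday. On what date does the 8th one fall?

The 8th occurrence is 7 intervals after the first: 7 × 28 = 196 days after 17 May 2027.
May has 31 days — 14 days to the end of May leaves 182.
June has 30 days (152 left).
July has 31 days (121 left).
August has 31 days (90 left).
September has 30 days (60 left).
October has 31 days (29 left).
29 days into November → 29 November 2027.

29 November 2027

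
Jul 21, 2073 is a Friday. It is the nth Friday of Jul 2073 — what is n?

3rd

Day 21 falls in week ⌈21/7⌉ of the month.
Days 1–7 hold the 1st Friday, 8–14 the 2nd, 15–21 the 3rd, 22–28 the 4th, 29–31 the 5th.
21 is in the range for the 3rd.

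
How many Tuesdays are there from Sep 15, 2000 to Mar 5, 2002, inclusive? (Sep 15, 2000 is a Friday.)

Sep 15, 2000 is a Friday; the first Tuesday on or after it is Sep 19, 2000 (4 days later).
From Sep 19, 2000 to Mar 5, 2002: 103 + 365 + 64 = 532 days (rest of 2000, 2001, to Mar 5, 2002 in 2002).
532 ÷ 7 = 76 full weeks with remainder 0, so 76 more Tuesdays after the first → 77.

77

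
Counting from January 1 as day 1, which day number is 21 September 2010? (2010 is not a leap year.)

264

Days in months before September: 31 + 28 + 31 + 30 + 31 + 30 + 31 + 31 = 243.
Plus 21 days into September → day 264.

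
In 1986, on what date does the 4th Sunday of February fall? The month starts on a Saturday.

February 1986 begins on a Saturday, so the first Sunday is February 2 (1 day later).
The 4th Sunday is 3 weeks later: 2 + 21 = 23.

23 February 1986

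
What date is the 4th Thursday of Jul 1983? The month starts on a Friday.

Jul 1983 begins on a Friday, so the first Thursday is Jul 7 (6 days later).
The 4th Thursday is 3 weeks later: 7 + 21 = 28.

Jul 28, 1983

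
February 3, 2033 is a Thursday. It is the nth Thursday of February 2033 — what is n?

1st

Day 3 falls in week ⌈3/7⌉ of the month.
Days 1–7 hold the 1st Thursday, 8–14 the 2nd, 15–21 the 3rd, 22–28 the 4th, 29–31 the 5th.
3 is in the range for the 1st.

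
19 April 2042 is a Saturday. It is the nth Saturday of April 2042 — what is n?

Day 19 falls in week ⌈19/7⌉ of the month.
Days 1–7 hold the 1st Saturday, 8–14 the 2nd, 15–21 the 3rd, 22–28 the 4th, 29–31 the 5th.
19 is in the range for the 3rd.

3rd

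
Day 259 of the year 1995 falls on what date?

January has 31 days (259 − 31 = 228 remain).
February has 28 days (228 − 28 = 200 remain).
March has 31 days (200 − 31 = 169 remain).
April has 30 days (169 − 30 = 139 remain).
May has 31 days (139 − 31 = 108 remain).
June has 30 days (108 − 30 = 78 remain).
July has 31 days (78 − 31 = 47 remain).
August has 31 days (47 − 31 = 16 remain).
16 into September → September 16.

16 September 1995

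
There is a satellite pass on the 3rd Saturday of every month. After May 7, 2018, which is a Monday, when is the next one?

May 19, 2018

May 2018 starts on a Tuesday; its first Saturday is the 5th, so the 3rd Saturday is the 19th — May 19, 2018.
May 19, 2018 is after May 7, 2018, so that is the next one.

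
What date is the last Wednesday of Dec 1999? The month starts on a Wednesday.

Dec 1999 begins on a Wednesday, so the first Wednesday is Dec 1.
Dec 1999 has 31 days. Adding weeks: 1, 8, 15, 22, 29 — the last one ≤ 31 is the 29th.

Dec 29, 1999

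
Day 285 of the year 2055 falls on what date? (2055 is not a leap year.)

January has 31 days (285 − 31 = 254 remain).
February has 28 days (254 − 28 = 226 remain).
March has 31 days (226 − 31 = 195 remain).
April has 30 days (195 − 30 = 165 remain).
May has 31 days (165 − 31 = 134 remain).
June has 30 days (134 − 30 = 104 remain).
July has 31 days (104 − 31 = 73 remain).
August has 31 days (73 − 31 = 42 remain).
September has 30 days (42 − 30 = 12 remain).
12 into October → October 12.

12 October 2055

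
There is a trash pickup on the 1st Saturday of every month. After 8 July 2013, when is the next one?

3 August 2013

July 2013 starts on a Monday, so its 1st Saturday is 6 July 2013 (5 days in).
That is not after 8 July 2013, so look at August 2013.
August 2013 starts on a Thursday, so its 1st Saturday is 3 August 2013 (2 days in).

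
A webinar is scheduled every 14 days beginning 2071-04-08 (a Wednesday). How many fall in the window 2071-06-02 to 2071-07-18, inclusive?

Occurrences land 14·i days after 2071-04-08 for i = 0, 1, 2, …
2071-06-02 is 55 days after the start; 55 ÷ 14 = 3 remainder 13; since the remainder is 13, round up to i = 4. First occurrence in the window: #5 on 2071-06-03 (4×14 = 56 days in).
2071-07-18 is 101 days after the start; 101 ÷ 14 = 7 remainder 3. Last occurrence in the window: #8 on 2071-07-15.
Occurrences #5 through #8: 4 in total.

4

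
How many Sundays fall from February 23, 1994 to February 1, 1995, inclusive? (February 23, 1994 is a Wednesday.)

February 23, 1994 is a Wednesday; the first Sunday on or after it is February 27, 1994 (4 days later).
From February 27, 1994 to February 1, 1995: 307 + 32 = 339 days (rest of 1994, to February 1, 1995 in 1995).
339 ÷ 7 = 48 full weeks with remainder 3, so 48 more Sundays after the first → 49.

49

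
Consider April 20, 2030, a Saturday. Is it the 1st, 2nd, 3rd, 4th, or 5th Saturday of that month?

3rd

Day 20 falls in week ⌈20/7⌉ of the month.
Days 1–7 hold the 1st Saturday, 8–14 the 2nd, 15–21 the 3rd, 22–28 the 4th, 29–31 the 5th.
20 is in the range for the 3rd.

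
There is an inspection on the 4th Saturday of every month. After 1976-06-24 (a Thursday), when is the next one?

June 1976 starts on a Tuesday; its first Saturday is the 5th, so the 4th Saturday is the 26th — 1976-06-26.
1976-06-26 is after 1976-06-24, so that is the next one.

1976-06-26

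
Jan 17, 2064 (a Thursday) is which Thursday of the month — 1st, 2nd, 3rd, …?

3rd

Day 17 falls in week ⌈17/7⌉ of the month.
Days 1–7 hold the 1st Thursday, 8–14 the 2nd, 15–21 the 3rd, 22–28 the 4th, 29–31 the 5th.
17 is in the range for the 3rd.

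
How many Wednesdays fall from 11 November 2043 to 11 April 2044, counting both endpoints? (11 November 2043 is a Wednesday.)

22

11 November 2043 is a Wednesday; the first Wednesday on or after it is 11 November 2043.
From 11 November 2043 to 11 April 2044: 19 + 31 + 31 + 29 + 31 + 11 = 152 days (rest of November, December, January, February, March, April).
152 ÷ 7 = 21 full weeks with remainder 5, so 21 more Wednesdays after the first → 22.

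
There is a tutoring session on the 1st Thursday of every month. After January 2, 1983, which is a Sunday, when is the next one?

January 1983 starts on a Saturday, so its 1st Thursday is January 6, 1983 (5 days in).
January 6, 1983 is after January 2, 1983, so that is the next one.

January 6, 1983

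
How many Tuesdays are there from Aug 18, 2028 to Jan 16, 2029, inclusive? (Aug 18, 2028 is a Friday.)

22

Aug 18, 2028 is a Friday; the first Tuesday on or after it is Aug 22, 2028 (4 days later).
From Aug 22, 2028 to Jan 16, 2029: 9 + 30 + 31 + 30 + 31 + 16 = 147 days (rest of Aug, Sep, Oct, Nov, Dec, Jan).
147 ÷ 7 = 21 full weeks with remainder 0, so 21 more Tuesdays after the first → 22.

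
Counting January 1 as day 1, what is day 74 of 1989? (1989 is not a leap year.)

March 15, 1989

January has 31 days (74 − 31 = 43 remain).
February has 28 days (43 − 28 = 15 remain).
15 into March → March 15.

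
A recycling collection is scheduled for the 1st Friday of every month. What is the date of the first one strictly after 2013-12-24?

December 2013 starts on a Sunday, so its 1st Friday is 2013-12-06 (5 days in).
That is not after 2013-12-24, so look at January 2014.
January 2014 starts on a Wednesday, so its 1st Friday is 2014-01-03 (2 days in).

2014-01-03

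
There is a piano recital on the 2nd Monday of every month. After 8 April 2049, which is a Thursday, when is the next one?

12 April 2049

April 2049 starts on a Thursday; its first Monday is the 5th, so the 2nd Monday is the 12th — 12 April 2049.
12 April 2049 is after 8 April 2049, so that is the next one.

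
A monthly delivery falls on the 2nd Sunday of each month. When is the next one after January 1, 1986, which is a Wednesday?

January 1986 starts on a Wednesday; its first Sunday is the 5th, so the 2nd Sunday is the 12th — January 12, 1986.
January 12, 1986 is after January 1, 1986, so that is the next one.

January 12, 1986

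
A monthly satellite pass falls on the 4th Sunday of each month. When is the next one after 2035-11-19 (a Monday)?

2035-11-25

November 2035 starts on a Thursday; its first Sunday is the 4th, so the 4th Sunday is the 25th — 2035-11-25.
2035-11-25 is after 2035-11-19, so that is the next one.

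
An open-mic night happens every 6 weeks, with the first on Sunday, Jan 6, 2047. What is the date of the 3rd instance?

Mar 31, 2047

The 3rd occurrence is 2 intervals after the first: 2 × 42 = 84 days after Jan 6, 2047.
Jan has 31 days — 25 days to the end of Jan leaves 59.
Feb has 28 days (31 left).
31 days into Mar → Mar 31, 2047.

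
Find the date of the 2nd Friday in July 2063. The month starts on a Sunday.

July 2063 begins on a Sunday, so the first Friday is July 6 (5 days later).
The 2nd Friday is 1 weeks later: 6 + 7 = 13.

2063-07-13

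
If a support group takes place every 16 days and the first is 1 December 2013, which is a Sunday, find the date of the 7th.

7 March 2014

The 7th occurrence is 6 intervals after the first: 6 × 16 = 96 days after 1 December 2013.
December has 31 days — 30 days to the end of December leaves 66.
January has 31 days (35 left).
February has 28 days (7 left).
7 days into March → 7 March 2014.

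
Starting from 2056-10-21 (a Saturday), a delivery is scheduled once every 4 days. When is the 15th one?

2056-12-16

The 15th occurrence is 14 intervals after the first: 14 × 4 = 56 days after 2056-10-21.
October has 31 days — 10 days to the end of October leaves 46.
November has 30 days (16 left).
16 days into December → 2056-12-16.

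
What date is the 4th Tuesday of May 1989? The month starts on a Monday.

May 23, 1989

May 1989 begins on a Monday, so the first Tuesday is May 2 (1 day later).
The 4th Tuesday is 3 weeks later: 2 + 21 = 23.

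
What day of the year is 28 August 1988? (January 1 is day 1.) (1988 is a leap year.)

Days in months before August: 31 + 29 + 31 + 30 + 31 + 30 + 31 = 213.
Plus 28 days into August → day 241.

241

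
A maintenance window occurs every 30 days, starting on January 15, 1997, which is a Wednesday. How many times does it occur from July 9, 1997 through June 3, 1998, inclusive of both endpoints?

Occurrences land 30·i days after January 15, 1997 for i = 0, 1, 2, …
July 9, 1997 is 175 days after the start; 175 ÷ 30 = 5 remainder 25; since the remainder is 25, round up to i = 6. First occurrence in the window: #7 on July 14, 1997 (6×30 = 180 days in).
June 3, 1998 is 504 days after the start; 504 ÷ 30 = 16 remainder 24. Last occurrence in the window: #17 on May 10, 1998.
Occurrences #7 through #17: 11 in total.

11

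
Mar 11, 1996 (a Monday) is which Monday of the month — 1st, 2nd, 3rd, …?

2nd

Day 11 falls in week ⌈11/7⌉ of the month.
Days 1–7 hold the 1st Monday, 8–14 the 2nd, 15–21 the 3rd, 22–28 the 4th, 29–31 the 5th.
11 is in the range for the 2nd.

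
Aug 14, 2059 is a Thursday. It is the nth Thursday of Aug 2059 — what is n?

Day 14 falls in week ⌈14/7⌉ of the month.
Days 1–7 hold the 1st Thursday, 8–14 the 2nd, 15–21 the 3rd, 22–28 the 4th, 29–31 the 5th.
14 is in the range for the 2nd.

2nd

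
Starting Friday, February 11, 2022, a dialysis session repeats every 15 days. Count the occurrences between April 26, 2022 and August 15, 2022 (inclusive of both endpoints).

Occurrences land 15·i days after February 11, 2022 for i = 0, 1, 2, …
April 26, 2022 is 74 days after the start; 74 ÷ 15 = 4 remainder 14; since the remainder is 14, round up to i = 5. First occurrence in the window: #6 on April 27, 2022 (5×15 = 75 days in).
August 15, 2022 is 185 days after the start; 185 ÷ 15 = 12 remainder 5. Last occurrence in the window: #13 on August 10, 2022.
Occurrences #6 through #13: 8 in total.

8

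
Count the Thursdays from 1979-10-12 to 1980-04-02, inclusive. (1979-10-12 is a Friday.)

24

1979-10-12 is a Friday; the first Thursday on or after it is 1979-10-18 (6 days later).
From 1979-10-18 to 1980-04-02: 13 + 30 + 31 + 31 + 29 + 31 + 2 = 167 days (rest of October, November, December, January, February, March, April).
167 ÷ 7 = 23 full weeks with remainder 6, so 23 more Thursdays after the first → 24.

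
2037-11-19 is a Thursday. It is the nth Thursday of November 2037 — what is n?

3rd

Day 19 falls in week ⌈19/7⌉ of the month.
Days 1–7 hold the 1st Thursday, 8–14 the 2nd, 15–21 the 3rd, 22–28 the 4th, 29–31 the 5th.
19 is in the range for the 3rd.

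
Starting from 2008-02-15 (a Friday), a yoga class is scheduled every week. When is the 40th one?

2008-11-14

The 40th occurrence is 39 intervals after the first: 39 × 7 = 273 days after 2008-02-15.
February has 29 days — 14 days to the end of February leaves 259.
March has 31 days (228 left).
April has 30 days (198 left).
May has 31 days (167 left).
June has 30 days (137 left).
July has 31 days (106 left).
August has 31 days (75 left).
September has 30 days (45 left).
October has 31 days (14 left).
14 days into November → 2008-11-14.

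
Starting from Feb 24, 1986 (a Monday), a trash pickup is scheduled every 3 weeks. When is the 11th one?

Sep 22, 1986

The 11th occurrence is 10 intervals after the first: 10 × 21 = 210 days after Feb 24, 1986.
Feb has 28 days — 4 days to the end of Feb leaves 206.
Mar has 31 days (175 left).
Apr has 30 days (145 left).
May has 31 days (114 left).
Jun has 30 days (84 left).
Jul has 31 days (53 left).
Aug has 31 days (22 left).
22 days into Sep → Sep 22, 1986.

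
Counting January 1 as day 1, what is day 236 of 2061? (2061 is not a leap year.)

2061-08-24

January has 31 days (236 − 31 = 205 remain).
February has 28 days (205 − 28 = 177 remain).
March has 31 days (177 − 31 = 146 remain).
April has 30 days (146 − 30 = 116 remain).
May has 31 days (116 − 31 = 85 remain).
June has 30 days (85 − 30 = 55 remain).
July has 31 days (55 − 31 = 24 remain).
24 into August → August 24.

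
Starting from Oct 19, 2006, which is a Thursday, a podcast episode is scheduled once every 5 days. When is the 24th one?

Feb 11, 2007

The 24th occurrence is 23 intervals after the first: 23 × 5 = 115 days after Oct 19, 2006.
Oct has 31 days — 12 days to the end of Oct leaves 103.
Nov has 30 days (73 left).
Dec has 31 days (42 left).
Jan has 31 days (11 left).
11 days into Feb → Feb 11, 2007.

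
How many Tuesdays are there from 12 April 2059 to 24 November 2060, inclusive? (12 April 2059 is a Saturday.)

12 April 2059 is a Saturday; the first Tuesday on or after it is 15 April 2059 (3 days later).
From 15 April 2059 to 24 November 2060: 260 + 329 = 589 days (rest of 2059, to 24 November 2060 in 2060).
589 ÷ 7 = 84 full weeks with remainder 1, so 84 more Tuesdays after the first → 85.

85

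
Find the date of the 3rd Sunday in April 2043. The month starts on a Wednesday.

19 April 2043

April 2043 begins on a Wednesday, so the first Sunday is April 5 (4 days later).
The 3rd Sunday is 2 weeks later: 5 + 14 = 19.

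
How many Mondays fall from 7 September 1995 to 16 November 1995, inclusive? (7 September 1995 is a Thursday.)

10

7 September 1995 is a Thursday; the first Monday on or after it is 11 September 1995 (4 days later).
From 11 September 1995 to 16 November 1995: 19 + 31 + 16 = 66 days (rest of September, October, November).
66 ÷ 7 = 9 full weeks with remainder 3, so 9 more Mondays after the first → 10.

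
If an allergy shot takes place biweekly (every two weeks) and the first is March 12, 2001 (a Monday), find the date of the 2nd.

March 26, 2001

The 2nd occurrence is 1 interval after the first: 1 × 14 = 14 days after March 12, 2001.
14 days later is March 26, 2001.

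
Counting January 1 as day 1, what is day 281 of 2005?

Oct 8, 2005

Jan has 31 days (281 − 31 = 250 remain).
Feb has 28 days (250 − 28 = 222 remain).
Mar has 31 days (222 − 31 = 191 remain).
Apr has 30 days (191 − 30 = 161 remain).
May has 31 days (161 − 31 = 130 remain).
Jun has 30 days (130 − 30 = 100 remain).
Jul has 31 days (100 − 31 = 69 remain).
Aug has 31 days (69 − 31 = 38 remain).
Sep has 30 days (38 − 30 = 8 remain).
8 into Oct → Oct 8.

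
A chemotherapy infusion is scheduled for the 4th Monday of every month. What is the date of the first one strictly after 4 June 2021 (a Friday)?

28 June 2021

June 2021 starts on a Tuesday; its first Monday is the 7th, so the 4th Monday is the 28th — 28 June 2021.
28 June 2021 is after 4 June 2021, so that is the next one.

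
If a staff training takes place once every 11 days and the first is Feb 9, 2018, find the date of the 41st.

The 41st occurrence is 40 intervals after the first: 40 × 11 = 440 days after Feb 9, 2018.
Feb has 28 days — 19 days to the end of Feb leaves 421.
From end of Feb to end of 2018 is 306 days (115 left).
Jan has 31 days (84 left).
Feb has 28 days (56 left).
Mar has 31 days (25 left).
25 days into Apr → Apr 25, 2019.

Apr 25, 2019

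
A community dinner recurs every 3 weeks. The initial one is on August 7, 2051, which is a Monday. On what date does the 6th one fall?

The 6th occurrence is 5 intervals after the first: 5 × 21 = 105 days after August 7, 2051.
August has 31 days — 24 days to the end of August leaves 81.
September has 30 days (51 left).
October has 31 days (20 left).
20 days into November → November 20, 2051.

November 20, 2051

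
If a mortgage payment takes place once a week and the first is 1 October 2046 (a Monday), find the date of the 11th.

The 11th occurrence is 10 intervals after the first: 10 × 7 = 70 days after 1 October 2046.
October has 31 days — 30 days to the end of October leaves 40.
November has 30 days (10 left).
10 days into December → 10 December 2046.

10 December 2046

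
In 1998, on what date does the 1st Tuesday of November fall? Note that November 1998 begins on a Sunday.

November 1998 begins on a Sunday, so the first Tuesday is November 3 (2 days later).

3 November 1998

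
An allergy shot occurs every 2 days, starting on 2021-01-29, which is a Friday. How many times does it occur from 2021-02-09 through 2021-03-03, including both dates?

Occurrences land 2·i days after 2021-01-29 for i = 0, 1, 2, …
2021-02-09 is 11 days after the start; 11 ÷ 2 = 5 remainder 1; since the remainder is 1, round up to i = 6. First occurrence in the window: #7 on 2021-02-10 (6×2 = 12 days in).
2021-03-03 is 33 days after the start; 33 ÷ 2 = 16 remainder 1. Last occurrence in the window: #17 on 2021-03-02.
Occurrences #7 through #17: 11 in total.

11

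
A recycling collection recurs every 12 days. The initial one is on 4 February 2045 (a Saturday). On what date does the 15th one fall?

The 15th occurrence is 14 intervals after the first: 14 × 12 = 168 days after 4 February 2045.
February has 28 days — 24 days to the end of February leaves 144.
March has 31 days (113 left).
April has 30 days (83 left).
May has 31 days (52 left).
June has 30 days (22 left).
22 days into July → 22 July 2045.

22 July 2045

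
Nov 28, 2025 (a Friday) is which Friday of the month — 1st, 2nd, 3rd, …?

4th

Day 28 falls in week ⌈28/7⌉ of the month.
Days 1–7 hold the 1st Friday, 8–14 the 2nd, 15–21 the 3rd, 22–28 the 4th, 29–31 the 5th.
28 is in the range for the 4th.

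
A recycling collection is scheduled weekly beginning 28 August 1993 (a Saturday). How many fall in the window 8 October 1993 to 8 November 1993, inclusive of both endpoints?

5

Occurrences land 7·i days after 28 August 1993 for i = 0, 1, 2, …
8 October 1993 is 41 days after the start; 41 ÷ 7 = 5 remainder 6; since the remainder is 6, round up to i = 6. First occurrence in the window: #7 on 9 October 1993 (6×7 = 42 days in).
8 November 1993 is 72 days after the start; 72 ÷ 7 = 10 remainder 2. Last occurrence in the window: #11 on 6 November 1993.
Occurrences #7 through #11: 5 in total.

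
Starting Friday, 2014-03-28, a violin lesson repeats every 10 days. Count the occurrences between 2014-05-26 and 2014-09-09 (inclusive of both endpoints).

Occurrences land 10·i days after 2014-03-28 for i = 0, 1, 2, …
2014-05-26 is 59 days after the start; 59 ÷ 10 = 5 remainder 9; since the remainder is 9, round up to i = 6. First occurrence in the window: #7 on 2014-05-27 (6×10 = 60 days in).
2014-09-09 is 165 days after the start; 165 ÷ 10 = 16 remainder 5. Last occurrence in the window: #17 on 2014-09-04.
Occurrences #7 through #17: 11 in total.

11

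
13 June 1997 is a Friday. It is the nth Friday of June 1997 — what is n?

Day 13 falls in week ⌈13/7⌉ of the month.
Days 1–7 hold the 1st Friday, 8–14 the 2nd, 15–21 the 3rd, 22–28 the 4th, 29–31 the 5th.
13 is in the range for the 2nd.

2nd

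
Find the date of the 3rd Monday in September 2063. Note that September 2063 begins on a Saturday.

September 17, 2063

September 2063 begins on a Saturday, so the first Monday is September 3 (2 days later).
The 3rd Monday is 2 weeks later: 3 + 14 = 17.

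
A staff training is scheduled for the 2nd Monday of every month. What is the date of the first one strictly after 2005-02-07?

2005-02-14

February 2005 starts on a Tuesday; its first Monday is the 7th, so the 2nd Monday is the 14th — 2005-02-14.
2005-02-14 is after 2005-02-07, so that is the next one.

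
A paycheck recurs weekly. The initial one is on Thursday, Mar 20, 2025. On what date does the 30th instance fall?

Oct 9, 2025

The 30th occurrence is 29 intervals after the first: 29 × 7 = 203 days after Mar 20, 2025.
Mar has 31 days — 11 days to the end of Mar leaves 192.
Apr has 30 days (162 left).
May has 31 days (131 left).
Jun has 30 days (101 left).
Jul has 31 days (70 left).
Aug has 31 days (39 left).
Sep has 30 days (9 left).
9 days into Oct → Oct 9, 2025.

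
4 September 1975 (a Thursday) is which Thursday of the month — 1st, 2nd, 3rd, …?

1st

Day 4 falls in week ⌈4/7⌉ of the month.
Days 1–7 hold the 1st Thursday, 8–14 the 2nd, 15–21 the 3rd, 22–28 the 4th, 29–31 the 5th.
4 is in the range for the 1st.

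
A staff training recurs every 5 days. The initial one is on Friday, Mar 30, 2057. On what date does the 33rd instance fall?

The 33rd occurrence is 32 intervals after the first: 32 × 5 = 160 days after Mar 30, 2057.
Mar has 31 days — 1 day to the end of Mar leaves 159.
Apr has 30 days (129 left).
May has 31 days (98 left).
Jun has 30 days (68 left).
Jul has 31 days (37 left).
Aug has 31 days (6 left).
6 days into Sep → Sep 6, 2057.

Sep 6, 2057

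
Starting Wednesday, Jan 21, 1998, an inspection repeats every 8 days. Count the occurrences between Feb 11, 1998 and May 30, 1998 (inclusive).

Occurrences land 8·i days after Jan 21, 1998 for i = 0, 1, 2, …
Feb 11, 1998 is 21 days after the start; 21 ÷ 8 = 2 remainder 5; since the remainder is 5, round up to i = 3. First occurrence in the window: #4 on Feb 14, 1998 (3×8 = 24 days in).
May 30, 1998 is 129 days after the start; 129 ÷ 8 = 16 remainder 1. Last occurrence in the window: #17 on May 29, 1998.
Occurrences #4 through #17: 14 in total.

14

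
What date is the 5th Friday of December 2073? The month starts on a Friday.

December 2073 begins on a Friday, so the first Friday is December 1.
The 5th Friday is 4 weeks later: 1 + 28 = 29.

2073-12-29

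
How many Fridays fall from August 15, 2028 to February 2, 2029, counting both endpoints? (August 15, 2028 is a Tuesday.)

25

August 15, 2028 is a Tuesday; the first Friday on or after it is August 18, 2028 (3 days later).
From August 18, 2028 to February 2, 2029: 13 + 30 + 31 + 30 + 31 + 31 + 2 = 168 days (rest of August, September, October, November, December, January, February).
168 ÷ 7 = 24 full weeks with remainder 0, so 24 more Fridays after the first → 25.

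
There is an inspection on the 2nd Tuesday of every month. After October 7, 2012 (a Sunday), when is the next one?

October 2012 starts on a Monday; its first Tuesday is the 2nd, so the 2nd Tuesday is the 9th — October 9, 2012.
October 9, 2012 is after October 7, 2012, so that is the next one.

October 9, 2012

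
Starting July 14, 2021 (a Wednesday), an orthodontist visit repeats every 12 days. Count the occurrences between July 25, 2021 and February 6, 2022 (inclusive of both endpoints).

Occurrences land 12·i days after July 14, 2021 for i = 0, 1, 2, …
July 25, 2021 is 11 days after the start; 11 ÷ 12 = 0 remainder 11; since the remainder is 11, round up to i = 1. First occurrence in the window: #2 on July 26, 2021 (1×12 = 12 days in).
February 6, 2022 is 207 days after the start; 207 ÷ 12 = 17 remainder 3. Last occurrence in the window: #18 on February 3, 2022.
Occurrences #2 through #18: 17 in total.

17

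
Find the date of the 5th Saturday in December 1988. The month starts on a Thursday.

December 1988 begins on a Thursday, so the first Saturday is December 3 (2 days later).
The 5th Saturday is 4 weeks later: 3 + 28 = 31.

31 December 1988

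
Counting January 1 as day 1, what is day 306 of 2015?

January has 31 days (306 − 31 = 275 remain).
February has 28 days (275 − 28 = 247 remain).
March has 31 days (247 − 31 = 216 remain).
April has 30 days (216 − 30 = 186 remain).
May has 31 days (186 − 31 = 155 remain).
June has 30 days (155 − 30 = 125 remain).
July has 31 days (125 − 31 = 94 remain).
August has 31 days (94 − 31 = 63 remain).
September has 30 days (63 − 30 = 33 remain).
October has 31 days (33 − 31 = 2 remain).
2 into November → November 2.

November 2, 2015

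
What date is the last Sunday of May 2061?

The first Sunday of May 2061 is May 1.
May 2061 has 31 days. Adding weeks: 1, 8, 15, 22, 29 — the last one ≤ 31 is the 29th.

2061-05-29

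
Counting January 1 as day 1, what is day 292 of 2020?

January has 31 days (292 − 31 = 261 remain).
February has 29 days (261 − 29 = 232 remain).
March has 31 days (232 − 31 = 201 remain).
April has 30 days (201 − 30 = 171 remain).
May has 31 days (171 − 31 = 140 remain).
June has 30 days (140 − 30 = 110 remain).
July has 31 days (110 − 31 = 79 remain).
August has 31 days (79 − 31 = 48 remain).
September has 30 days (48 − 30 = 18 remain).
18 into October → October 18.

2020-10-18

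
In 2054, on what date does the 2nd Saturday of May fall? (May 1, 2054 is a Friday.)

May 2054 begins on a Friday, so the first Saturday is May 2 (1 day later).
The 2nd Saturday is 1 weeks later: 2 + 7 = 9.

May 9, 2054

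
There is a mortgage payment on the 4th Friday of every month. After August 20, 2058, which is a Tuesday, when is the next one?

August 23, 2058

August 2058 starts on a Thursday; its first Friday is the 2nd, so the 4th Friday is the 23rd — August 23, 2058.
August 23, 2058 is after August 20, 2058, so that is the next one.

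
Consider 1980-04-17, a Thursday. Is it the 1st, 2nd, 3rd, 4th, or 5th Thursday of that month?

Day 17 falls in week ⌈17/7⌉ of the month.
Days 1–7 hold the 1st Thursday, 8–14 the 2nd, 15–21 the 3rd, 22–28 the 4th, 29–31 the 5th.
17 is in the range for the 3rd.

3rd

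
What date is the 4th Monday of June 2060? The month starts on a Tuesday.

June 2060 begins on a Tuesday, so the first Monday is June 7 (6 days later).
The 4th Monday is 3 weeks later: 7 + 21 = 28.

28 June 2060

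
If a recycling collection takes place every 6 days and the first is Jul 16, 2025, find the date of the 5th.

Aug 9, 2025

The 5th occurrence is 4 intervals after the first: 4 × 6 = 24 days after Jul 16, 2025.
Jul has 31 days — 15 days to the end of Jul leaves 9.
9 days into Aug → Aug 9, 2025.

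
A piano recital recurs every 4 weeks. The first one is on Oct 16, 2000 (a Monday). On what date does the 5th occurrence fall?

Feb 5, 2001

The 5th occurrence is 4 intervals after the first: 4 × 28 = 112 days after Oct 16, 2000.
Oct has 31 days — 15 days to the end of Oct leaves 97.
Nov has 30 days (67 left).
Dec has 31 days (36 left).
Jan has 31 days (5 left).
5 days into Feb → Feb 5, 2001.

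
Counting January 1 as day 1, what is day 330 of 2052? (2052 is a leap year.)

January has 31 days (330 − 31 = 299 remain).
February has 29 days (299 − 29 = 270 remain).
March has 31 days (270 − 31 = 239 remain).
April has 30 days (239 − 30 = 209 remain).
May has 31 days (209 − 31 = 178 remain).
June has 30 days (178 − 30 = 148 remain).
July has 31 days (148 − 31 = 117 remain).
August has 31 days (117 − 31 = 86 remain).
September has 30 days (86 − 30 = 56 remain).
October has 31 days (56 − 31 = 25 remain).
25 into November → November 25.

25 November 2052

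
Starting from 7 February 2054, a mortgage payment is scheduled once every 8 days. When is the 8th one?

4 April 2054

The 8th occurrence is 7 intervals after the first: 7 × 8 = 56 days after 7 February 2054.
February has 28 days — 21 days to the end of February leaves 35.
March has 31 days (4 left).
4 days into April → 4 April 2054.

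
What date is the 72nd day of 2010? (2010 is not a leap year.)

March 13, 2010

January has 31 days (72 − 31 = 41 remain).
February has 28 days (41 − 28 = 13 remain).
13 into March → March 13.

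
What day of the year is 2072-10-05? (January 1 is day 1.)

279

Days in months before October: 31 + 29 + 31 + 30 + 31 + 30 + 31 + 31 + 30 = 274.
Plus 5 days into October → day 279.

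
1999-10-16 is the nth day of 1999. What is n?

Days in months before October: 31 + 28 + 31 + 30 + 31 + 30 + 31 + 31 + 30 = 273.
Plus 16 days into October → day 289.

289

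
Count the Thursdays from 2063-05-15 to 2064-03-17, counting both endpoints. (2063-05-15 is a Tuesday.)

2063-05-15 is a Tuesday; the first Thursday on or after it is 2063-05-17 (2 days later).
From 2063-05-17 to 2064-03-17: 14 + 30 + 31 + 31 + 30 + 31 + 30 + 31 + 31 + 29 + 17 = 305 days (rest of May, June, July, August, September, October, November, December, January, February, March).
305 ÷ 7 = 43 full weeks with remainder 4, so 43 more Thursdays after the first → 44.

44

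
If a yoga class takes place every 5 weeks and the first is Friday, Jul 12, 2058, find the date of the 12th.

The 12th occurrence is 11 intervals after the first: 11 × 35 = 385 days after Jul 12, 2058.
Jul has 31 days — 19 days to the end of Jul leaves 366.
Aug has 31 days (335 left).
Sep has 30 days (305 left).
Oct has 31 days (274 left).
Nov has 30 days (244 left).
Dec has 31 days (213 left).
Jan has 31 days (182 left).
Feb has 28 days (154 left).
Mar has 31 days (123 left).
Apr has 30 days (93 left).
May has 31 days (62 left).
Jun has 30 days (32 left).
Jul has 31 days (1 left).
1 day into Aug → Aug 1, 2059.

Aug 1, 2059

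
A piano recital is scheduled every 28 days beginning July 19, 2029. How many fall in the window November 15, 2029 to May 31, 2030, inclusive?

7

Occurrences land 28·i days after July 19, 2029 for i = 0, 1, 2, …
November 15, 2029 is 119 days after the start; 119 ÷ 28 = 4 remainder 7; since the remainder is 7, round up to i = 5. First occurrence in the window: #6 on December 6, 2029 (5×28 = 140 days in).
May 31, 2030 is 316 days after the start; 316 ÷ 28 = 11 remainder 8. Last occurrence in the window: #12 on May 23, 2030.
Occurrences #6 through #12: 7 in total.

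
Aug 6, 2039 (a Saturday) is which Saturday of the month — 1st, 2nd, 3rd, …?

Day 6 falls in week ⌈6/7⌉ of the month.
Days 1–7 hold the 1st Saturday, 8–14 the 2nd, 15–21 the 3rd, 22–28 the 4th, 29–31 the 5th.
6 is in the range for the 1st.

1st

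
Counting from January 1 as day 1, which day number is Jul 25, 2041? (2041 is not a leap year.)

206

Days in months before Jul: 31 + 28 + 31 + 30 + 31 + 30 = 181.
Plus 25 days into Jul → day 206.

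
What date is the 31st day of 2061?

31 into January → January 31.

2061-01-31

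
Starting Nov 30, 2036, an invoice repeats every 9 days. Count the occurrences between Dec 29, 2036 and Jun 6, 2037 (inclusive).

17

Occurrences land 9·i days after Nov 30, 2036 for i = 0, 1, 2, …
Dec 29, 2036 is 29 days after the start; 29 ÷ 9 = 3 remainder 2; since the remainder is 2, round up to i = 4. First occurrence in the window: #5 on Jan 5, 2037 (4×9 = 36 days in).
Jun 6, 2037 is 188 days after the start; 188 ÷ 9 = 20 remainder 8. Last occurrence in the window: #21 on May 29, 2037.
Occurrences #5 through #21: 17 in total.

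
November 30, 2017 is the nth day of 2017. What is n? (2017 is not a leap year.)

334

Days in months before November: 31 + 28 + 31 + 30 + 31 + 30 + 31 + 31 + 30 + 31 = 304.
Plus 30 days into November → day 334.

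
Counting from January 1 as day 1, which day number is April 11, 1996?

102

Days in months before April: 31 + 29 + 31 = 91.
Plus 11 days into April → day 102.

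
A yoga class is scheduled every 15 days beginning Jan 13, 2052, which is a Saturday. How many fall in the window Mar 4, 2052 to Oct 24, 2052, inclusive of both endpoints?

Occurrences land 15·i days after Jan 13, 2052 for i = 0, 1, 2, …
Mar 4, 2052 is 51 days after the start; 51 ÷ 15 = 3 remainder 6; since the remainder is 6, round up to i = 4. First occurrence in the window: #5 on Mar 13, 2052 (4×15 = 60 days in).
Oct 24, 2052 is 285 days after the start; 285 ÷ 15 = 19 remainder 0. Last occurrence in the window: #20 on Oct 24, 2052.
Occurrences #5 through #20: 16 in total.

16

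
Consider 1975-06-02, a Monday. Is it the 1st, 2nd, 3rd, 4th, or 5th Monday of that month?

Day 2 falls in week ⌈2/7⌉ of the month.
Days 1–7 hold the 1st Monday, 8–14 the 2nd, 15–21 the 3rd, 22–28 the 4th, 29–31 the 5th.
2 is in the range for the 1st.

1st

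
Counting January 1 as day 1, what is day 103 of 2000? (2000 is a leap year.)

January has 31 days (103 − 31 = 72 remain).
February has 29 days (72 − 29 = 43 remain).
March has 31 days (43 − 31 = 12 remain).
12 into April → April 12.

2000-04-12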